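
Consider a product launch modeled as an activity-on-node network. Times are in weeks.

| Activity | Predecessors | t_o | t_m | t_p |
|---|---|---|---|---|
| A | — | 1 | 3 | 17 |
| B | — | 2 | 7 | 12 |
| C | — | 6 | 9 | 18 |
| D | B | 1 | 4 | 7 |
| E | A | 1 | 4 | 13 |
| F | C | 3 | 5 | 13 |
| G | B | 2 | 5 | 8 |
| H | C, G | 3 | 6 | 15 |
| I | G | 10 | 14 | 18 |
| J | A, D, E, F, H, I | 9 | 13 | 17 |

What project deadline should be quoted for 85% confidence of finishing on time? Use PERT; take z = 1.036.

41.8 weeks

te_A = (1 + 4·3 + 17)/6 = 30/6 = 5; σ²_A = ((17−1)/6)² = 7.111
te_B = (2 + 4·7 + 12)/6 = 42/6 = 7; σ²_B = ((12−2)/6)² = 2.778
te_C = (6 + 4·9 + 18)/6 = 60/6 = 10; σ²_C = ((18−6)/6)² = 4.000
te_D = (1 + 4·4 + 7)/6 = 24/6 = 4; σ²_D = ((7−1)/6)² = 1.000
te_E = (1 + 4·4 + 13)/6 = 30/6 = 5; σ²_E = ((13−1)/6)² = 4.000
te_F = (3 + 4·5 + 13)/6 = 36/6 = 6; σ²_F = ((13−3)/6)² = 2.778
te_G = (2 + 4·5 + 8)/6 = 30/6 = 5; σ²_G = ((8−2)/6)² = 1.000
te_H = (3 + 4·6 + 15)/6 = 42/6 = 7; σ²_H = ((15−3)/6)² = 4.000
te_I = (10 + 4·14 + 18)/6 = 84/6 = 14; σ²_I = ((18−10)/6)² = 1.778
te_J = (9 + 4·13 + 17)/6 = 78/6 = 13; σ²_J = ((17−9)/6)² = 1.778

Forward pass:
ES_A = 0; EF_A = 5
ES_B = 0; EF_B = 7
ES_C = 0; EF_C = 10
ES_D = 7; EF_D = 7+4 = 11
ES_E = 5; EF_E = 5+5 = 10
ES_F = 10; EF_F = 10+6 = 16
ES_G = 7; EF_G = 7+5 = 12
ES_H = max(EF_C=10, EF_G=12) = 12; EF_H = 12+7 = 19
ES_I = 12; EF_I = 12+14 = 26
ES_J = max(EF_A=5, EF_D=11, EF_E=10, EF_F=16, EF_H=19, EF_I=26) = 26; EF_J = 26+13 = 39
Expected project duration μ = 39 weeks. Critical path: B → G → I → J.

Variance along critical path = 2.778 + 1.000 + 1.778 + 1.778 = 7.333; σ = 2.708 weeks.
D = μ + z·σ = 39 + 1.036·2.708 = 41.8 weeks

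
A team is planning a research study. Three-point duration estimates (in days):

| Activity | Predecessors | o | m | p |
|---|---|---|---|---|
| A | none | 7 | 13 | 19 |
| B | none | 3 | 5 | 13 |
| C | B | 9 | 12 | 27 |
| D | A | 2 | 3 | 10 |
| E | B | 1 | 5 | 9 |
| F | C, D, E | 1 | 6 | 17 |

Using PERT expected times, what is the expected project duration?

27 days

te_A = (7 + 4·13 + 19)/6 = 78/6 = 13
te_B = (3 + 4·5 + 13)/6 = 36/6 = 6
te_C = (9 + 4·12 + 27)/6 = 84/6 = 14
te_D = (2 + 4·3 + 10)/6 = 24/6 = 4
te_E = (1 + 4·5 + 9)/6 = 30/6 = 5
te_F = (1 + 4·6 + 17)/6 = 42/6 = 7

Forward pass:
ES_A = 0; EF_A = 13
ES_B = 0; EF_B = 6
ES_C = 6; EF_C = 6+14 = 20
ES_D = 13; EF_D = 13+4 = 17
ES_E = 6; EF_E = 6+5 = 11
ES_F = max(EF_C=20, EF_D=17, EF_E=11) = 20; EF_F = 20+7 = 27
Expected project duration μ = 27 days. Critical path: B → C → F.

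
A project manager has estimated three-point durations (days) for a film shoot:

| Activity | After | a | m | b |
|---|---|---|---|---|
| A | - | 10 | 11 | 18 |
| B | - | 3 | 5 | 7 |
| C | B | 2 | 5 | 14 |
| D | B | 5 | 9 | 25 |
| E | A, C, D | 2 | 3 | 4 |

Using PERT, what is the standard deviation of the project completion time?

3.42 days

te_A = (10 + 4·11 + 18)/6 = 72/6 = 12; σ²_A = ((18−10)/6)² = 1.778
te_B = (3 + 4·5 + 7)/6 = 30/6 = 5; σ²_B = ((7−3)/6)² = 0.444
te_C = (2 + 4·5 + 14)/6 = 36/6 = 6; σ²_C = ((14−2)/6)² = 4.000
te_D = (5 + 4·9 + 25)/6 = 66/6 = 11; σ²_D = ((25−5)/6)² = 11.111
te_E = (2 + 4·3 + 4)/6 = 18/6 = 3; σ²_E = ((4−2)/6)² = 0.111

Forward pass:
ES_A = 0; EF_A = 12
ES_B = 0; EF_B = 5
ES_C = 5; EF_C = 5+6 = 11
ES_D = 5; EF_D = 5+11 = 16
ES_E = max(EF_A=12, EF_C=11, EF_D=16) = 16; EF_E = 16+3 = 19
Expected project duration μ = 19 days. Critical path: B → D → E.

Variance along critical path = 0.444 + 11.111 + 0.111 = 11.667
σ = √11.667 = 3.416 days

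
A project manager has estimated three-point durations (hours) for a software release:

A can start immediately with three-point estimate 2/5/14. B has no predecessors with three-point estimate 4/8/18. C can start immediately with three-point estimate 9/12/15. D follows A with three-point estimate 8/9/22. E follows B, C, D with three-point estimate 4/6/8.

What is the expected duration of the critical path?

23 hours

te_A = (2 + 4·5 + 14)/6 = 36/6 = 6
te_B = (4 + 4·8 + 18)/6 = 54/6 = 9
te_C = (9 + 4·12 + 15)/6 = 72/6 = 12
te_D = (8 + 4·9 + 22)/6 = 66/6 = 11
te_E = (4 + 4·6 + 8)/6 = 36/6 = 6

Forward pass:
ES_A = 0; EF_A = 6
ES_B = 0; EF_B = 9
ES_C = 0; EF_C = 12
ES_D = 6; EF_D = 6+11 = 17
ES_E = max(EF_B=9, EF_C=12, EF_D=17) = 17; EF_E = 17+6 = 23
Expected project duration μ = 23 hours. Critical path: A → D → E.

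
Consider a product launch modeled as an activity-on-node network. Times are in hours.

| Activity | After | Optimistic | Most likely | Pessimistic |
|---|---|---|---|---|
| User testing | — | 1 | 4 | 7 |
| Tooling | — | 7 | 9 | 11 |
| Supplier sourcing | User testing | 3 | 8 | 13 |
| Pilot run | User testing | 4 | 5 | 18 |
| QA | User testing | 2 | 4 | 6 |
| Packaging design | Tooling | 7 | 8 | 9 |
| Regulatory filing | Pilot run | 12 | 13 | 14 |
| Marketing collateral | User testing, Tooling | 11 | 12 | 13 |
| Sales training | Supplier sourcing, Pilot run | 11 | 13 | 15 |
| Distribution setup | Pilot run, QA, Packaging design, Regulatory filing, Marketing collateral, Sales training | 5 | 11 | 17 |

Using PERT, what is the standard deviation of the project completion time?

2.87 hours

te_User testing = (1 + 4·4 + 7)/6 = 24/6 = 4; σ²_User testing = ((7−1)/6)² = 1.000
te_Tooling = (7 + 4·9 + 11)/6 = 54/6 = 9; σ²_Tooling = ((11−7)/6)² = 0.444
te_Supplier sourcing = (3 + 4·8 + 13)/6 = 48/6 = 8; σ²_Supplier sourcing = ((13−3)/6)² = 2.778
te_Pilot run = (4 + 4·5 + 18)/6 = 42/6 = 7; σ²_Pilot run = ((18−4)/6)² = 5.444
te_QA = (2 + 4·4 + 6)/6 = 24/6 = 4; σ²_QA = ((6−2)/6)² = 0.444
te_Packaging design = (7 + 4·8 + 9)/6 = 48/6 = 8; σ²_Packaging design = ((9−7)/6)² = 0.111
te_Regulatory filing = (12 + 4·13 + 14)/6 = 78/6 = 13; σ²_Regulatory filing = ((14−12)/6)² = 0.111
te_Marketing collateral = (11 + 4·12 + 13)/6 = 72/6 = 12; σ²_Marketing collateral = ((13−11)/6)² = 0.111
te_Sales training = (11 + 4·13 + 15)/6 = 78/6 = 13; σ²_Sales training = ((15−11)/6)² = 0.444
te_Distribution setup = (5 + 4·11 + 17)/6 = 66/6 = 11; σ²_Distribution setup = ((17−5)/6)² = 4.000

Forward pass:
ES_User testing = 0; EF_User testing = 4
ES_Tooling = 0; EF_Tooling = 9
ES_Supplier sourcing = 4; EF_Supplier sourcing = 4+8 = 12
ES_Pilot run = 4; EF_Pilot run = 4+7 = 11
ES_QA = 4; EF_QA = 4+4 = 8
ES_Packaging design = 9; EF_Packaging design = 9+8 = 17
ES_Regulatory filing = 11; EF_Regulatory filing = 11+13 = 24
ES_Marketing collateral = max(EF_User testing=4, EF_Tooling=9) = 9; EF_Marketing collateral = 9+12 = 21
ES_Sales training = max(EF_Supplier sourcing=12, EF_Pilot run=11) = 12; EF_Sales training = 12+13 = 25
ES_Distribution setup = max(EF_Pilot run=11, EF_QA=8, EF_Packaging design=17, EF_Regulatory filing=24, EF_Marketing collateral=21, EF_Sales training=25) = 25; EF_Distribution setup = 25+11 = 36
Expected project duration μ = 36 hours. Critical path: User testing → Supplier sourcing → Sales training → Distribution setup.

Variance along critical path = 1.000 + 2.778 + 0.444 + 4.000 = 8.222
σ = √8.222 = 2.867 hours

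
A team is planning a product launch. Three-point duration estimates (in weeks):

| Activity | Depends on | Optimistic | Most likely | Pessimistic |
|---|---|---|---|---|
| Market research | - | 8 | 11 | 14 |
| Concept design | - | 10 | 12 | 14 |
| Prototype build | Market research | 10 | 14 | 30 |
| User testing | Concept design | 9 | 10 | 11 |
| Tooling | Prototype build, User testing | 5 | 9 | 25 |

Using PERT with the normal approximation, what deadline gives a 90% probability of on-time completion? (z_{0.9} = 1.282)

44.2 weeks

te_Market research = (8 + 4·11 + 14)/6 = 66/6 = 11; σ²_Market research = ((14−8)/6)² = 1.000
te_Concept design = (10 + 4·12 + 14)/6 = 72/6 = 12; σ²_Concept design = ((14−10)/6)² = 0.444
te_Prototype build = (10 + 4·14 + 30)/6 = 96/6 = 16; σ²_Prototype build = ((30−10)/6)² = 11.111
te_User testing = (9 + 4·10 + 11)/6 = 60/6 = 10; σ²_User testing = ((11−9)/6)² = 0.111
te_Tooling = (5 + 4·9 + 25)/6 = 66/6 = 11; σ²_Tooling = ((25−5)/6)² = 11.111

Forward pass:
ES_Market research = 0; EF_Market research = 11
ES_Concept design = 0; EF_Concept design = 12
ES_Prototype build = 11; EF_Prototype build = 11+16 = 27
ES_User testing = 12; EF_User testing = 12+10 = 22
ES_Tooling = max(EF_Prototype build=27, EF_User testing=22) = 27; EF_Tooling = 27+11 = 38
Expected project duration μ = 38 weeks. Critical path: Market research → Prototype build → Tooling.

Variance along critical path = 1.000 + 11.111 + 11.111 = 23.222; σ = 4.819 weeks.
D = μ + z·σ = 38 + 1.282·4.819 = 44.2 weeks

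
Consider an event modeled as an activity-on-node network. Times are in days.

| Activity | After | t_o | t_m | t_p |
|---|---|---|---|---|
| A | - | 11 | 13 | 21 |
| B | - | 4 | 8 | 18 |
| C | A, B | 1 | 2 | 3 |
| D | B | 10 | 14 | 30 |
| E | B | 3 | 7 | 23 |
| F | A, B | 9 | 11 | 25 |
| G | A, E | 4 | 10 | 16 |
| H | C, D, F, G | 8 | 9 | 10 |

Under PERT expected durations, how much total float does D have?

3 days

te_A = (11 + 4·13 + 21)/6 = 84/6 = 14
te_B = (4 + 4·8 + 18)/6 = 54/6 = 9
te_C = (1 + 4·2 + 3)/6 = 12/6 = 2
te_D = (10 + 4·14 + 30)/6 = 96/6 = 16
te_E = (3 + 4·7 + 23)/6 = 54/6 = 9
te_F = (9 + 4·11 + 25)/6 = 78/6 = 13
te_G = (4 + 4·10 + 16)/6 = 60/6 = 10
te_H = (8 + 4·9 + 10)/6 = 54/6 = 9

Forward pass:
ES_A = 0; EF_A = 14
ES_B = 0; EF_B = 9
ES_C = max(EF_A=14, EF_B=9) = 14; EF_C = 14+2 = 16
ES_D = 9; EF_D = 9+16 = 25
ES_E = 9; EF_E = 9+9 = 18
ES_F = max(EF_A=14, EF_B=9) = 14; EF_F = 14+13 = 27
ES_G = max(EF_A=14, EF_E=18) = 18; EF_G = 18+10 = 28
ES_H = max(EF_C=16, EF_D=25, EF_F=27, EF_G=28) = 28; EF_H = 28+9 = 37
Expected project duration μ = 37 days. Critical path: B → E → G → H.

Backward pass:
LF_H = 37; LS_H = 37−9 = 28
LF_G = LS_H = 28; LS_G = 28−10 = 18
LF_F = LS_H = 28; LS_F = 28−13 = 15
LF_E = LS_G = 18; LS_E = 18−9 = 9
LF_D = LS_H = 28; LS_D = 28−16 = 12
LF_C = LS_H = 28; LS_C = 28−2 = 26
LF_B = min(LS_C=26, LS_D=12, LS_E=9, LS_F=15) = 9; LS_B = 9−9 = 0
LF_A = min(LS_C=26, LS_F=15, LS_G=18) = 15; LS_A = 15−14 = 1
Slack_D = LS_D − ES_D = 12 − 9 = 3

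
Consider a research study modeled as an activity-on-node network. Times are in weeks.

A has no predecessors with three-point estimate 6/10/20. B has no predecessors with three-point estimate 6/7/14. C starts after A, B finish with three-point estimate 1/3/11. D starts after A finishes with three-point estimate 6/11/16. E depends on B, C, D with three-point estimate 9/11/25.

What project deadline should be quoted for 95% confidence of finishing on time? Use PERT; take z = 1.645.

te_A = (6 + 4·10 + 20)/6 = 66/6 = 11; σ²_A = ((20−6)/6)² = 5.444
te_B = (6 + 4·7 + 14)/6 = 48/6 = 8; σ²_B = ((14−6)/6)² = 1.778
te_C = (1 + 4·3 + 11)/6 = 24/6 = 4; σ²_C = ((11−1)/6)² = 2.778
te_D = (6 + 4·11 + 16)/6 = 66/6 = 11; σ²_D = ((16−6)/6)² = 2.778
te_E = (9 + 4·11 + 25)/6 = 78/6 = 13; σ²_E = ((25−9)/6)² = 7.111

Forward pass:
ES_A = 0; EF_A = 11
ES_B = 0; EF_B = 8
ES_C = max(EF_A=11, EF_B=8) = 11; EF_C = 11+4 = 15
ES_D = 11; EF_D = 11+11 = 22
ES_E = max(EF_B=8, EF_C=15, EF_D=22) = 22; EF_E = 22+13 = 35
Expected project duration μ = 35 weeks. Critical path: A → D → E.

Variance along critical path = 5.444 + 2.778 + 7.111 = 15.333; σ = 3.916 weeks.
D = μ + z·σ = 35 + 1.645·3.916 = 41.4 weeks

41.4 weeks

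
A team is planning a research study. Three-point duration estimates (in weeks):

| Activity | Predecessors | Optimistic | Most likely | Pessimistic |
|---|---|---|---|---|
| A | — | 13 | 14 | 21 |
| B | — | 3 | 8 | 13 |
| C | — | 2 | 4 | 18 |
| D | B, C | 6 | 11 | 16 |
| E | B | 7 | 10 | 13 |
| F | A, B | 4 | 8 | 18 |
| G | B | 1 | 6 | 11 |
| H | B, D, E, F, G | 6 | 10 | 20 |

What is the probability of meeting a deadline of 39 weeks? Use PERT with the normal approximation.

te_A = (13 + 4·14 + 21)/6 = 90/6 = 15; σ²_A = ((21−13)/6)² = 1.778
te_B = (3 + 4·8 + 13)/6 = 48/6 = 8; σ²_B = ((13−3)/6)² = 2.778
te_C = (2 + 4·4 + 18)/6 = 36/6 = 6; σ²_C = ((18−2)/6)² = 7.111
te_D = (6 + 4·11 + 16)/6 = 66/6 = 11; σ²_D = ((16−6)/6)² = 2.778
te_E = (7 + 4·10 + 13)/6 = 60/6 = 10; σ²_E = ((13−7)/6)² = 1.000
te_F = (4 + 4·8 + 18)/6 = 54/6 = 9; σ²_F = ((18−4)/6)² = 5.444
te_G = (1 + 4·6 + 11)/6 = 36/6 = 6; σ²_G = ((11−1)/6)² = 2.778
te_H = (6 + 4·10 + 20)/6 = 66/6 = 11; σ²_H = ((20−6)/6)² = 5.444

Forward pass:
ES_A = 0; EF_A = 15
ES_B = 0; EF_B = 8
ES_C = 0; EF_C = 6
ES_D = max(EF_B=8, EF_C=6) = 8; EF_D = 8+11 = 19
ES_E = 8; EF_E = 8+10 = 18
ES_F = max(EF_A=15, EF_B=8) = 15; EF_F = 15+9 = 24
ES_G = 8; EF_G = 8+6 = 14
ES_H = max(EF_B=8, EF_D=19, EF_E=18, EF_F=24, EF_G=14) = 24; EF_H = 24+11 = 35
Expected project duration μ = 35 weeks. Critical path: A → F → H.

Variance along critical path = 1.778 + 5.444 + 5.444 = 12.667; σ = √12.667 = 3.559 weeks.
Z = (39 − 35) / 3.559 = 1.124
P(T ≤ 39) = Φ(1.124) ≈ 0.869

0.869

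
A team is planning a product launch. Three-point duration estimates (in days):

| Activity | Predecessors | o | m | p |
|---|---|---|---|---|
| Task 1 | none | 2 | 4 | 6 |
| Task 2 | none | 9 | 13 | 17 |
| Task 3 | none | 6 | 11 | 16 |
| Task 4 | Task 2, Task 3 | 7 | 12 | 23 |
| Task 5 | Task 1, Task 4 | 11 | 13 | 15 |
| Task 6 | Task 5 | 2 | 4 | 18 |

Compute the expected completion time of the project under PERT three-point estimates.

45 days

te_Task 1 = (2 + 4·4 + 6)/6 = 24/6 = 4
te_Task 2 = (9 + 4·13 + 17)/6 = 78/6 = 13
te_Task 3 = (6 + 4·11 + 16)/6 = 66/6 = 11
te_Task 4 = (7 + 4·12 + 23)/6 = 78/6 = 13
te_Task 5 = (11 + 4·13 + 15)/6 = 78/6 = 13
te_Task 6 = (2 + 4·4 + 18)/6 = 36/6 = 6

Forward pass:
ES_Task 1 = 0; EF_Task 1 = 4
ES_Task 2 = 0; EF_Task 2 = 13
ES_Task 3 = 0; EF_Task 3 = 11
ES_Task 4 = max(EF_Task 2=13, EF_Task 3=11) = 13; EF_Task 4 = 13+13 = 26
ES_Task 5 = max(EF_Task 1=4, EF_Task 4=26) = 26; EF_Task 5 = 26+13 = 39
ES_Task 6 = 39; EF_Task 6 = 39+6 = 45
Expected project duration μ = 45 days. Critical path: Task 2 → Task 4 → Task 5 → Task 6.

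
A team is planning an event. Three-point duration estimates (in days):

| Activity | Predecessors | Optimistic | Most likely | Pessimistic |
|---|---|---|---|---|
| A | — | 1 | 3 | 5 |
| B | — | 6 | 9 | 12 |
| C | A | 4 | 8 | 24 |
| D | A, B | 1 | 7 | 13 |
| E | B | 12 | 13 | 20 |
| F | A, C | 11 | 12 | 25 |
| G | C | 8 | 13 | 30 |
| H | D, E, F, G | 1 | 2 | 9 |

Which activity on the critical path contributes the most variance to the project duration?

G

te_A = (1 + 4·3 + 5)/6 = 18/6 = 3; σ²_A = ((5−1)/6)² = 0.444
te_B = (6 + 4·9 + 12)/6 = 54/6 = 9; σ²_B = ((12−6)/6)² = 1.000
te_C = (4 + 4·8 + 24)/6 = 60/6 = 10; σ²_C = ((24−4)/6)² = 11.111
te_D = (1 + 4·7 + 13)/6 = 42/6 = 7; σ²_D = ((13−1)/6)² = 4.000
te_E = (12 + 4·13 + 20)/6 = 84/6 = 14; σ²_E = ((20−12)/6)² = 1.778
te_F = (11 + 4·12 + 25)/6 = 84/6 = 14; σ²_F = ((25−11)/6)² = 5.444
te_G = (8 + 4·13 + 30)/6 = 90/6 = 15; σ²_G = ((30−8)/6)² = 13.444
te_H = (1 + 4·2 + 9)/6 = 18/6 = 3; σ²_H = ((9−1)/6)² = 1.778

Forward pass:
ES_A = 0; EF_A = 3
ES_B = 0; EF_B = 9
ES_C = 3; EF_C = 3+10 = 13
ES_D = max(EF_A=3, EF_B=9) = 9; EF_D = 9+7 = 16
ES_E = 9; EF_E = 9+14 = 23
ES_F = max(EF_A=3, EF_C=13) = 13; EF_F = 13+14 = 27
ES_G = 13; EF_G = 13+15 = 28
ES_H = max(EF_D=16, EF_E=23, EF_F=27, EF_G=28) = 28; EF_H = 28+3 = 31
Expected project duration μ = 31 days. Critical path: A → C → G → H.

Variances on critical path: σ²_A=0.444, σ²_C=11.111, σ²_G=13.444, σ²_H=1.778.
Largest is σ²_G = 13.444.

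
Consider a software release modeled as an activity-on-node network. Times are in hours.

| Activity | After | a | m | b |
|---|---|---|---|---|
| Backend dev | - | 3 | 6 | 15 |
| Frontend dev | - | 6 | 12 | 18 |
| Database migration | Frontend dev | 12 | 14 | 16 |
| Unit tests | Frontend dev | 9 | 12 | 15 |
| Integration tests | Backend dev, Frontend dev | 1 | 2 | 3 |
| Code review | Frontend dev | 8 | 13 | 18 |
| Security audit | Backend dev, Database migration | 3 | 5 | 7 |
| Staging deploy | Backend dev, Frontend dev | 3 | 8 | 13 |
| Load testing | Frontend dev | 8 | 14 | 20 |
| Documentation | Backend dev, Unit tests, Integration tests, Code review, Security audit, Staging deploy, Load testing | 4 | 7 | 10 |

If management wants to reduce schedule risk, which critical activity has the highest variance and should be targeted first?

te_Backend dev = (3 + 4·6 + 15)/6 = 42/6 = 7; σ²_Backend dev = ((15−3)/6)² = 4.000
te_Frontend dev = (6 + 4·12 + 18)/6 = 72/6 = 12; σ²_Frontend dev = ((18−6)/6)² = 4.000
te_Database migration = (12 + 4·14 + 16)/6 = 84/6 = 14; σ²_Database migration = ((16−12)/6)² = 0.444
te_Unit tests = (9 + 4·12 + 15)/6 = 72/6 = 12; σ²_Unit tests = ((15−9)/6)² = 1.000
te_Integration tests = (1 + 4·2 + 3)/6 = 12/6 = 2; σ²_Integration tests = ((3−1)/6)² = 0.111
te_Code review = (8 + 4·13 + 18)/6 = 78/6 = 13; σ²_Code review = ((18−8)/6)² = 2.778
te_Security audit = (3 + 4·5 + 7)/6 = 30/6 = 5; σ²_Security audit = ((7−3)/6)² = 0.444
te_Staging deploy = (3 + 4·8 + 13)/6 = 48/6 = 8; σ²_Staging deploy = ((13−3)/6)² = 2.778
te_Load testing = (8 + 4·14 + 20)/6 = 84/6 = 14; σ²_Load testing = ((20−8)/6)² = 4.000
te_Documentation = (4 + 4·7 + 10)/6 = 42/6 = 7; σ²_Documentation = ((10−4)/6)² = 1.000

Forward pass:
ES_Backend dev = 0; EF_Backend dev = 7
ES_Frontend dev = 0; EF_Frontend dev = 12
ES_Database migration = 12; EF_Database migration = 12+14 = 26
ES_Unit tests = 12; EF_Unit tests = 12+12 = 24
ES_Integration tests = max(EF_Backend dev=7, EF_Frontend dev=12) = 12; EF_Integration tests = 12+2 = 14
ES_Code review = 12; EF_Code review = 12+13 = 25
ES_Security audit = max(EF_Backend dev=7, EF_Database migration=26) = 26; EF_Security audit = 26+5 = 31
ES_Staging deploy = max(EF_Backend dev=7, EF_Frontend dev=12) = 12; EF_Staging deploy = 12+8 = 20
ES_Load testing = 12; EF_Load testing = 12+14 = 26
ES_Documentation = max(EF_Backend dev=7, EF_Unit tests=24, EF_Integration tests=14, EF_Code review=25, EF_Security audit=31, EF_Staging deploy=20, EF_Load testing=26) = 31; EF_Documentation = 31+7 = 38
Expected project duration μ = 38 hours. Critical path: Frontend dev → Database migration → Security audit → Documentation.

Variances on critical path: σ²_Frontend dev=4.000, σ²_Database migration=0.444, σ²_Security audit=0.444, σ²_Documentation=1.000.
Largest is σ²_Frontend dev = 4.000.

Frontend dev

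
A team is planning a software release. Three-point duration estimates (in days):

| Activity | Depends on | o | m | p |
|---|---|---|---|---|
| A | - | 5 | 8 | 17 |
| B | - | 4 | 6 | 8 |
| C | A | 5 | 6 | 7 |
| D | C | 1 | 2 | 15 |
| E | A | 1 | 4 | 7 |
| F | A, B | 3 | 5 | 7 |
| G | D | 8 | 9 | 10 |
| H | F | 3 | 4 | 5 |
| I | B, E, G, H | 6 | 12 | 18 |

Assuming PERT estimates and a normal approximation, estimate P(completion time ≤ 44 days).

0.860

te_A = (5 + 4·8 + 17)/6 = 54/6 = 9; σ²_A = ((17−5)/6)² = 4.000
te_B = (4 + 4·6 + 8)/6 = 36/6 = 6; σ²_B = ((8−4)/6)² = 0.444
te_C = (5 + 4·6 + 7)/6 = 36/6 = 6; σ²_C = ((7−5)/6)² = 0.111
te_D = (1 + 4·2 + 15)/6 = 24/6 = 4; σ²_D = ((15−1)/6)² = 5.444
te_E = (1 + 4·4 + 7)/6 = 24/6 = 4; σ²_E = ((7−1)/6)² = 1.000
te_F = (3 + 4·5 + 7)/6 = 30/6 = 5; σ²_F = ((7−3)/6)² = 0.444
te_G = (8 + 4·9 + 10)/6 = 54/6 = 9; σ²_G = ((10−8)/6)² = 0.111
te_H = (3 + 4·4 + 5)/6 = 24/6 = 4; σ²_H = ((5−3)/6)² = 0.111
te_I = (6 + 4·12 + 18)/6 = 72/6 = 12; σ²_I = ((18−6)/6)² = 4.000

Forward pass:
ES_A = 0; EF_A = 9
ES_B = 0; EF_B = 6
ES_C = 9; EF_C = 9+6 = 15
ES_D = 15; EF_D = 15+4 = 19
ES_E = 9; EF_E = 9+4 = 13
ES_F = max(EF_A=9, EF_B=6) = 9; EF_F = 9+5 = 14
ES_G = 19; EF_G = 19+9 = 28
ES_H = 14; EF_H = 14+4 = 18
ES_I = max(EF_B=6, EF_E=13, EF_G=28, EF_H=18) = 28; EF_I = 28+12 = 40
Expected project duration μ = 40 days. Critical path: A → C → D → G → I.

Variance along critical path = 4.000 + 0.111 + 5.444 + 0.111 + 4.000 = 13.667; σ = √13.667 = 3.697 days.
Z = (44 − 40) / 3.697 = 1.082
P(T ≤ 44) = Φ(1.082) ≈ 0.860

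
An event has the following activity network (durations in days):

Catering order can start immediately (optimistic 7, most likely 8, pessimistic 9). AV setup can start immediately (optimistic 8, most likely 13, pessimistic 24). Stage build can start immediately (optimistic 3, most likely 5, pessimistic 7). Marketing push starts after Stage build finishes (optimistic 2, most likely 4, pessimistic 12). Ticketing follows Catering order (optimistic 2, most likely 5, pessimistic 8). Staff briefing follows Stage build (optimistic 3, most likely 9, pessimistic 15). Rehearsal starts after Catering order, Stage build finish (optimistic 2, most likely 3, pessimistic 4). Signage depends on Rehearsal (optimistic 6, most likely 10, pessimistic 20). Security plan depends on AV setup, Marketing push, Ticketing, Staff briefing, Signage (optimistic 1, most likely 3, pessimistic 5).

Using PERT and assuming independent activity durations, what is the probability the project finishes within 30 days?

0.978

te_Catering order = (7 + 4·8 + 9)/6 = 48/6 = 8; σ²_Catering order = ((9−7)/6)² = 0.111
te_AV setup = (8 + 4·13 + 24)/6 = 84/6 = 14; σ²_AV setup = ((24−8)/6)² = 7.111
te_Stage build = (3 + 4·5 + 7)/6 = 30/6 = 5; σ²_Stage build = ((7−3)/6)² = 0.444
te_Marketing push = (2 + 4·4 + 12)/6 = 30/6 = 5; σ²_Marketing push = ((12−2)/6)² = 2.778
te_Ticketing = (2 + 4·5 + 8)/6 = 30/6 = 5; σ²_Ticketing = ((8−2)/6)² = 1.000
te_Staff briefing = (3 + 4·9 + 15)/6 = 54/6 = 9; σ²_Staff briefing = ((15−3)/6)² = 4.000
te_Rehearsal = (2 + 4·3 + 4)/6 = 18/6 = 3; σ²_Rehearsal = ((4−2)/6)² = 0.111
te_Signage = (6 + 4·10 + 20)/6 = 66/6 = 11; σ²_Signage = ((20−6)/6)² = 5.444
te_Security plan = (1 + 4·3 + 5)/6 = 18/6 = 3; σ²_Security plan = ((5−1)/6)² = 0.444

Forward pass:
ES_Catering order = 0; EF_Catering order = 8
ES_AV setup = 0; EF_AV setup = 14
ES_Stage build = 0; EF_Stage build = 5
ES_Marketing push = 5; EF_Marketing push = 5+5 = 10
ES_Ticketing = 8; EF_Ticketing = 8+5 = 13
ES_Staff briefing = 5; EF_Staff briefing = 5+9 = 14
ES_Rehearsal = max(EF_Catering order=8, EF_Stage build=5) = 8; EF_Rehearsal = 8+3 = 11
ES_Signage = 11; EF_Signage = 11+11 = 22
ES_Security plan = max(EF_AV setup=14, EF_Marketing push=10, EF_Ticketing=13, EF_Staff briefing=14, EF_Signage=22) = 22; EF_Security plan = 22+3 = 25
Expected project duration μ = 25 days. Critical path: Catering order → Rehearsal → Signage → Security plan.

Variance along critical path = 0.111 + 0.111 + 5.444 + 0.444 = 6.111; σ = √6.111 = 2.472 days.
Z = (30 − 25) / 2.472 = 2.023
P(T ≤ 30) = Φ(2.023) ≈ 0.978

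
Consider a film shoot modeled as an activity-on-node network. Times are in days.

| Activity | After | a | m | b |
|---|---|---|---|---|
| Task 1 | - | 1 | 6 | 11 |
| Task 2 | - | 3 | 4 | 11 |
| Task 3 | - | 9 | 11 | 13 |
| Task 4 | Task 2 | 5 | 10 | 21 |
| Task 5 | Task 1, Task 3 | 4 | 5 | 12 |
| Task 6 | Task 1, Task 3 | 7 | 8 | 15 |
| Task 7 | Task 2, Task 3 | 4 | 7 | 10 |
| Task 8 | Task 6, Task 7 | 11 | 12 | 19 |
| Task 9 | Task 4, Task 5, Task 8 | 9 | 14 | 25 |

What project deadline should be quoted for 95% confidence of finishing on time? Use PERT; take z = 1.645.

te_Task 1 = (1 + 4·6 + 11)/6 = 36/6 = 6; σ²_Task 1 = ((11−1)/6)² = 2.778
te_Task 2 = (3 + 4·4 + 11)/6 = 30/6 = 5; σ²_Task 2 = ((11−3)/6)² = 1.778
te_Task 3 = (9 + 4·11 + 13)/6 = 66/6 = 11; σ²_Task 3 = ((13−9)/6)² = 0.444
te_Task 4 = (5 + 4·10 + 21)/6 = 66/6 = 11; σ²_Task 4 = ((21−5)/6)² = 7.111
te_Task 5 = (4 + 4·5 + 12)/6 = 36/6 = 6; σ²_Task 5 = ((12−4)/6)² = 1.778
te_Task 6 = (7 + 4·8 + 15)/6 = 54/6 = 9; σ²_Task 6 = ((15−7)/6)² = 1.778
te_Task 7 = (4 + 4·7 + 10)/6 = 42/6 = 7; σ²_Task 7 = ((10−4)/6)² = 1.000
te_Task 8 = (11 + 4·12 + 19)/6 = 78/6 = 13; σ²_Task 8 = ((19−11)/6)² = 1.778
te_Task 9 = (9 + 4·14 + 25)/6 = 90/6 = 15; σ²_Task 9 = ((25−9)/6)² = 7.111

Forward pass:
ES_Task 1 = 0; EF_Task 1 = 6
ES_Task 2 = 0; EF_Task 2 = 5
ES_Task 3 = 0; EF_Task 3 = 11
ES_Task 4 = 5; EF_Task 4 = 5+11 = 16
ES_Task 5 = max(EF_Task 1=6, EF_Task 3=11) = 11; EF_Task 5 = 11+6 = 17
ES_Task 6 = max(EF_Task 1=6, EF_Task 3=11) = 11; EF_Task 6 = 11+9 = 20
ES_Task 7 = max(EF_Task 2=5, EF_Task 3=11) = 11; EF_Task 7 = 11+7 = 18
ES_Task 8 = max(EF_Task 6=20, EF_Task 7=18) = 20; EF_Task 8 = 20+13 = 33
ES_Task 9 = max(EF_Task 4=16, EF_Task 5=17, EF_Task 8=33) = 33; EF_Task 9 = 33+15 = 48
Expected project duration μ = 48 days. Critical path: Task 3 → Task 6 → Task 8 → Task 9.

Variance along critical path = 0.444 + 1.778 + 1.778 + 7.111 = 11.111; σ = 3.333 days.
D = μ + z·σ = 48 + 1.645·3.333 = 53.5 days

53.5 days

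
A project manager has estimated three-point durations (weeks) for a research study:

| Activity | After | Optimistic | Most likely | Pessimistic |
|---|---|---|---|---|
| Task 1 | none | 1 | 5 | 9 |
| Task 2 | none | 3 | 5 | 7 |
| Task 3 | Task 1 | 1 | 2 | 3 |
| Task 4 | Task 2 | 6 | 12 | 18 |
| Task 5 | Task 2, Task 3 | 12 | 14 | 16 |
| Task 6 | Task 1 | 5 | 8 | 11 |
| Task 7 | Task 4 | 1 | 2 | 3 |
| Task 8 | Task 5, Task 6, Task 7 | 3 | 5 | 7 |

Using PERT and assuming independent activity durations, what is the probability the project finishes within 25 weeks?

0.274

te_Task 1 = (1 + 4·5 + 9)/6 = 30/6 = 5; σ²_Task 1 = ((9−1)/6)² = 1.778
te_Task 2 = (3 + 4·5 + 7)/6 = 30/6 = 5; σ²_Task 2 = ((7−3)/6)² = 0.444
te_Task 3 = (1 + 4·2 + 3)/6 = 12/6 = 2; σ²_Task 3 = ((3−1)/6)² = 0.111
te_Task 4 = (6 + 4·12 + 18)/6 = 72/6 = 12; σ²_Task 4 = ((18−6)/6)² = 4.000
te_Task 5 = (12 + 4·14 + 16)/6 = 84/6 = 14; σ²_Task 5 = ((16−12)/6)² = 0.444
te_Task 6 = (5 + 4·8 + 11)/6 = 48/6 = 8; σ²_Task 6 = ((11−5)/6)² = 1.000
te_Task 7 = (1 + 4·2 + 3)/6 = 12/6 = 2; σ²_Task 7 = ((3−1)/6)² = 0.111
te_Task 8 = (3 + 4·5 + 7)/6 = 30/6 = 5; σ²_Task 8 = ((7−3)/6)² = 0.444

Forward pass:
ES_Task 1 = 0; EF_Task 1 = 5
ES_Task 2 = 0; EF_Task 2 = 5
ES_Task 3 = 5; EF_Task 3 = 5+2 = 7
ES_Task 4 = 5; EF_Task 4 = 5+12 = 17
ES_Task 5 = max(EF_Task 2=5, EF_Task 3=7) = 7; EF_Task 5 = 7+14 = 21
ES_Task 6 = 5; EF_Task 6 = 5+8 = 13
ES_Task 7 = 17; EF_Task 7 = 17+2 = 19
ES_Task 8 = max(EF_Task 5=21, EF_Task 6=13, EF_Task 7=19) = 21; EF_Task 8 = 21+5 = 26
Expected project duration μ = 26 weeks. Critical path: Task 1 → Task 3 → Task 5 → Task 8.

Variance along critical path = 1.778 + 0.111 + 0.444 + 0.444 = 2.778; σ = √2.778 = 1.667 weeks.
Z = (25 − 26) / 1.667 = -0.600
P(T ≤ 25) = Φ(-0.600) ≈ 0.274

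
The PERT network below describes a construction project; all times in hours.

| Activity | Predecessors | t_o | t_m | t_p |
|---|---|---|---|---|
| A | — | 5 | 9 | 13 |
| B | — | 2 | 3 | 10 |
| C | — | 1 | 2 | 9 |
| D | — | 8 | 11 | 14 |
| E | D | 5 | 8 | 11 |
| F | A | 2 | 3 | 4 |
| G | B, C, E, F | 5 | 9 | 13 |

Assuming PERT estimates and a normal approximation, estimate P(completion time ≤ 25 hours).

te_A = (5 + 4·9 + 13)/6 = 54/6 = 9; σ²_A = ((13−5)/6)² = 1.778
te_B = (2 + 4·3 + 10)/6 = 24/6 = 4; σ²_B = ((10−2)/6)² = 1.778
te_C = (1 + 4·2 + 9)/6 = 18/6 = 3; σ²_C = ((9−1)/6)² = 1.778
te_D = (8 + 4·11 + 14)/6 = 66/6 = 11; σ²_D = ((14−8)/6)² = 1.000
te_E = (5 + 4·8 + 11)/6 = 48/6 = 8; σ²_E = ((11−5)/6)² = 1.000
te_F = (2 + 4·3 + 4)/6 = 18/6 = 3; σ²_F = ((4−2)/6)² = 0.111
te_G = (5 + 4·9 + 13)/6 = 54/6 = 9; σ²_G = ((13−5)/6)² = 1.778

Forward pass:
ES_A = 0; EF_A = 9
ES_B = 0; EF_B = 4
ES_C = 0; EF_C = 3
ES_D = 0; EF_D = 11
ES_E = 11; EF_E = 11+8 = 19
ES_F = 9; EF_F = 9+3 = 12
ES_G = max(EF_B=4, EF_C=3, EF_E=19, EF_F=12) = 19; EF_G = 19+9 = 28
Expected project duration μ = 28 hours. Critical path: D → E → G.

Variance along critical path = 1.000 + 1.000 + 1.778 = 3.778; σ = √3.778 = 1.944 hours.
Z = (25 − 28) / 1.944 = -1.543
P(T ≤ 25) = Φ(-1.543) ≈ 0.061

0.061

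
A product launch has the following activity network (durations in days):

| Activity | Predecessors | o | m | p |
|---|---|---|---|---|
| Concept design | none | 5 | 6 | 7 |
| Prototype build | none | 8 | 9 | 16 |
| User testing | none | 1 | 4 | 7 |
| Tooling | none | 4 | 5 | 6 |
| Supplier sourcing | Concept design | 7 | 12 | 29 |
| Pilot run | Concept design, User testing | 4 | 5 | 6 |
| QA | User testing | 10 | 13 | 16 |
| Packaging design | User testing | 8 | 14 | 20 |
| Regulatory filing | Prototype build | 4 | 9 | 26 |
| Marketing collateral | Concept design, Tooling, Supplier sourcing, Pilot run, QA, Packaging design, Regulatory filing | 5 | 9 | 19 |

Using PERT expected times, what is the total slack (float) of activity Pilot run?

10 days

te_Concept design = (5 + 4·6 + 7)/6 = 36/6 = 6
te_Prototype build = (8 + 4·9 + 16)/6 = 60/6 = 10
te_User testing = (1 + 4·4 + 7)/6 = 24/6 = 4
te_Tooling = (4 + 4·5 + 6)/6 = 30/6 = 5
te_Supplier sourcing = (7 + 4·12 + 29)/6 = 84/6 = 14
te_Pilot run = (4 + 4·5 + 6)/6 = 30/6 = 5
te_QA = (10 + 4·13 + 16)/6 = 78/6 = 13
te_Packaging design = (8 + 4·14 + 20)/6 = 84/6 = 14
te_Regulatory filing = (4 + 4·9 + 26)/6 = 66/6 = 11
te_Marketing collateral = (5 + 4·9 + 19)/6 = 60/6 = 10

Forward pass:
ES_Concept design = 0; EF_Concept design = 6
ES_Prototype build = 0; EF_Prototype build = 10
ES_User testing = 0; EF_User testing = 4
ES_Tooling = 0; EF_Tooling = 5
ES_Supplier sourcing = 6; EF_Supplier sourcing = 6+14 = 20
ES_Pilot run = max(EF_Concept design=6, EF_User testing=4) = 6; EF_Pilot run = 6+5 = 11
ES_QA = 4; EF_QA = 4+13 = 17
ES_Packaging design = 4; EF_Packaging design = 4+14 = 18
ES_Regulatory filing = 10; EF_Regulatory filing = 10+11 = 21
ES_Marketing collateral = max(EF_Concept design=6, EF_Tooling=5, EF_Supplier sourcing=20, EF_Pilot run=11, EF_QA=17, EF_Packaging design=18, EF_Regulatory filing=21) = 21; EF_Marketing collateral = 21+10 = 31
Expected project duration μ = 31 days. Critical path: Prototype build → Regulatory filing → Marketing collateral.

Backward pass:
LF_Marketing collateral = 31; LS_Marketing collateral = 31−10 = 21
LF_Regulatory filing = LS_Marketing collateral = 21; LS_Regulatory filing = 21−11 = 10
LF_Packaging design = LS_Marketing collateral = 21; LS_Packaging design = 21−14 = 7
LF_QA = LS_Marketing collateral = 21; LS_QA = 21−13 = 8
LF_Pilot run = LS_Marketing collateral = 21; LS_Pilot run = 21−5 = 16
LF_Supplier sourcing = LS_Marketing collateral = 21; LS_Supplier sourcing = 21−14 = 7
LF_Tooling = LS_Marketing collateral = 21; LS_Tooling = 21−5 = 16
LF_User testing = min(LS_Pilot run=16, LS_QA=8, LS_Packaging design=7) = 7; LS_User testing = 7−4 = 3
LF_Prototype build = LS_Regulatory filing = 10; LS_Prototype build = 10−10 = 0
LF_Concept design = min(LS_Supplier sourcing=7, LS_Pilot run=16, LS_Marketing collateral=21) = 7; LS_Concept design = 7−6 = 1
Slack_Pilot run = LS_Pilot run − ES_Pilot run = 16 − 6 = 10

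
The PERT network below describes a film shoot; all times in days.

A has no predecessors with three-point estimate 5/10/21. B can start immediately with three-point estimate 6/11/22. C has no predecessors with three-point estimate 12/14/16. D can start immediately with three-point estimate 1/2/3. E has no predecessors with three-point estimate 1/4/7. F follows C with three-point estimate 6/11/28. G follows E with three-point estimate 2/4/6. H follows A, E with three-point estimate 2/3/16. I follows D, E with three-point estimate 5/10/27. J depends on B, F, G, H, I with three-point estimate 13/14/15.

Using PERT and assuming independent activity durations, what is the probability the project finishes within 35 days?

te_A = (5 + 4·10 + 21)/6 = 66/6 = 11; σ²_A = ((21−5)/6)² = 7.111
te_B = (6 + 4·11 + 22)/6 = 72/6 = 12; σ²_B = ((22−6)/6)² = 7.111
te_C = (12 + 4·14 + 16)/6 = 84/6 = 14; σ²_C = ((16−12)/6)² = 0.444
te_D = (1 + 4·2 + 3)/6 = 12/6 = 2; σ²_D = ((3−1)/6)² = 0.111
te_E = (1 + 4·4 + 7)/6 = 24/6 = 4; σ²_E = ((7−1)/6)² = 1.000
te_F = (6 + 4·11 + 28)/6 = 78/6 = 13; σ²_F = ((28−6)/6)² = 13.444
te_G = (2 + 4·4 + 6)/6 = 24/6 = 4; σ²_G = ((6−2)/6)² = 0.444
te_H = (2 + 4·3 + 16)/6 = 30/6 = 5; σ²_H = ((16−2)/6)² = 5.444
te_I = (5 + 4·10 + 27)/6 = 72/6 = 12; σ²_I = ((27−5)/6)² = 13.444
te_J = (13 + 4·14 + 15)/6 = 84/6 = 14; σ²_J = ((15−13)/6)² = 0.111

Forward pass:
ES_A = 0; EF_A = 11
ES_B = 0; EF_B = 12
ES_C = 0; EF_C = 14
ES_D = 0; EF_D = 2
ES_E = 0; EF_E = 4
ES_F = 14; EF_F = 14+13 = 27
ES_G = 4; EF_G = 4+4 = 8
ES_H = max(EF_A=11, EF_E=4) = 11; EF_H = 11+5 = 16
ES_I = max(EF_D=2, EF_E=4) = 4; EF_I = 4+12 = 16
ES_J = max(EF_B=12, EF_F=27, EF_G=8, EF_H=16, EF_I=16) = 27; EF_J = 27+14 = 41
Expected project duration μ = 41 days. Critical path: C → F → J.

Variance along critical path = 0.444 + 13.444 + 0.111 = 14.000; σ = √14.000 = 3.742 days.
Z = (35 − 41) / 3.742 = -1.604
P(T ≤ 35) = Φ(-1.604) ≈ 0.054

0.054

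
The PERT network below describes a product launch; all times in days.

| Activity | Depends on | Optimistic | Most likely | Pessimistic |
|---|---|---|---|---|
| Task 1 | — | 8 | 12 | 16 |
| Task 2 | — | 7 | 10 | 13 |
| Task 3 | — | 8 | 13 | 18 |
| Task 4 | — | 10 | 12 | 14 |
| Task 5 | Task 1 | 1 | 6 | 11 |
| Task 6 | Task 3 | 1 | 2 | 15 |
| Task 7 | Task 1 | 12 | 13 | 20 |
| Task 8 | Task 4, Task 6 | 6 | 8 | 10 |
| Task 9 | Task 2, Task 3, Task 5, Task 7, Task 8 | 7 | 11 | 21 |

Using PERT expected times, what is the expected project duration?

te_Task 1 = (8 + 4·12 + 16)/6 = 72/6 = 12
te_Task 2 = (7 + 4·10 + 13)/6 = 60/6 = 10
te_Task 3 = (8 + 4·13 + 18)/6 = 78/6 = 13
te_Task 4 = (10 + 4·12 + 14)/6 = 72/6 = 12
te_Task 5 = (1 + 4·6 + 11)/6 = 36/6 = 6
te_Task 6 = (1 + 4·2 + 15)/6 = 24/6 = 4
te_Task 7 = (12 + 4·13 + 20)/6 = 84/6 = 14
te_Task 8 = (6 + 4·8 + 10)/6 = 48/6 = 8
te_Task 9 = (7 + 4·11 + 21)/6 = 72/6 = 12

Forward pass:
ES_Task 1 = 0; EF_Task 1 = 12
ES_Task 2 = 0; EF_Task 2 = 10
ES_Task 3 = 0; EF_Task 3 = 13
ES_Task 4 = 0; EF_Task 4 = 12
ES_Task 5 = 12; EF_Task 5 = 12+6 = 18
ES_Task 6 = 13; EF_Task 6 = 13+4 = 17
ES_Task 7 = 12; EF_Task 7 = 12+14 = 26
ES_Task 8 = max(EF_Task 4=12, EF_Task 6=17) = 17; EF_Task 8 = 17+8 = 25
ES_Task 9 = max(EF_Task 2=10, EF_Task 3=13, EF_Task 5=18, EF_Task 7=26, EF_Task 8=25) = 26; EF_Task 9 = 26+12 = 38
Expected project duration μ = 38 days. Critical path: Task 1 → Task 7 → Task 9.

38 days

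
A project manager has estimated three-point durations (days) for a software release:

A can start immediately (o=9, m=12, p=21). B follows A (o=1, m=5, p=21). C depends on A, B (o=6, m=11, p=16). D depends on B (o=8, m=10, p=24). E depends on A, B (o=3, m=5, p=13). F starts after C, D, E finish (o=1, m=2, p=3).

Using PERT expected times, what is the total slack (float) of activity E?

6 days

te_A = (9 + 4·12 + 21)/6 = 78/6 = 13
te_B = (1 + 4·5 + 21)/6 = 42/6 = 7
te_C = (6 + 4·11 + 16)/6 = 66/6 = 11
te_D = (8 + 4·10 + 24)/6 = 72/6 = 12
te_E = (3 + 4·5 + 13)/6 = 36/6 = 6
te_F = (1 + 4·2 + 3)/6 = 12/6 = 2

Forward pass:
ES_A = 0; EF_A = 13
ES_B = 13; EF_B = 13+7 = 20
ES_C = max(EF_A=13, EF_B=20) = 20; EF_C = 20+11 = 31
ES_D = 20; EF_D = 20+12 = 32
ES_E = max(EF_A=13, EF_B=20) = 20; EF_E = 20+6 = 26
ES_F = max(EF_C=31, EF_D=32, EF_E=26) = 32; EF_F = 32+2 = 34
Expected project duration μ = 34 days. Critical path: A → B → D → F.

Backward pass:
LF_F = 34; LS_F = 34−2 = 32
LF_E = LS_F = 32; LS_E = 32−6 = 26
LF_D = LS_F = 32; LS_D = 32−12 = 20
LF_C = LS_F = 32; LS_C = 32−11 = 21
LF_B = min(LS_C=21, LS_D=20, LS_E=26) = 20; LS_B = 20−7 = 13
LF_A = min(LS_B=13, LS_C=21, LS_E=26) = 13; LS_A = 13−13 = 0
Slack_E = LS_E − ES_E = 26 − 20 = 6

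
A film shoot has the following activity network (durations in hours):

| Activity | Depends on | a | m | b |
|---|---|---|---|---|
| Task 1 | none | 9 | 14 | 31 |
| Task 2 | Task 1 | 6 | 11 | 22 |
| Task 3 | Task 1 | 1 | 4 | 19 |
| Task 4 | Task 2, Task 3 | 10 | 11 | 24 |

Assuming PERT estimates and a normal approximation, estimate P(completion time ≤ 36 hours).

0.163

te_Task 1 = (9 + 4·14 + 31)/6 = 96/6 = 16; σ²_Task 1 = ((31−9)/6)² = 13.444
te_Task 2 = (6 + 4·11 + 22)/6 = 72/6 = 12; σ²_Task 2 = ((22−6)/6)² = 7.111
te_Task 3 = (1 + 4·4 + 19)/6 = 36/6 = 6; σ²_Task 3 = ((19−1)/6)² = 9.000
te_Task 4 = (10 + 4·11 + 24)/6 = 78/6 = 13; σ²_Task 4 = ((24−10)/6)² = 5.444

Forward pass:
ES_Task 1 = 0; EF_Task 1 = 16
ES_Task 2 = 16; EF_Task 2 = 16+12 = 28
ES_Task 3 = 16; EF_Task 3 = 16+6 = 22
ES_Task 4 = max(EF_Task 2=28, EF_Task 3=22) = 28; EF_Task 4 = 28+13 = 41
Expected project duration μ = 41 hours. Critical path: Task 1 → Task 2 → Task 4.

Variance along critical path = 13.444 + 7.111 + 5.444 = 26.000; σ = √26.000 = 5.099 hours.
Z = (36 − 41) / 5.099 = -0.981
P(T ≤ 36) = Φ(-0.981) ≈ 0.163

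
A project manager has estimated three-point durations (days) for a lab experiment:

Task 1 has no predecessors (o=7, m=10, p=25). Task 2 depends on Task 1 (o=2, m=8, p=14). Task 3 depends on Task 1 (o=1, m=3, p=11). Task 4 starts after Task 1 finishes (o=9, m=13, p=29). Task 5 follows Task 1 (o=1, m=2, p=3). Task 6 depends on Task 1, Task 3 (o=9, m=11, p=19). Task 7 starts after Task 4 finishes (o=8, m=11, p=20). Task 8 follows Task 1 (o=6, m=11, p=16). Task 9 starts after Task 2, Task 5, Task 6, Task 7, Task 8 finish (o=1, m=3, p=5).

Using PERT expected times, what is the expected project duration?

te_Task 1 = (7 + 4·10 + 25)/6 = 72/6 = 12
te_Task 2 = (2 + 4·8 + 14)/6 = 48/6 = 8
te_Task 3 = (1 + 4·3 + 11)/6 = 24/6 = 4
te_Task 4 = (9 + 4·13 + 29)/6 = 90/6 = 15
te_Task 5 = (1 + 4·2 + 3)/6 = 12/6 = 2
te_Task 6 = (9 + 4·11 + 19)/6 = 72/6 = 12
te_Task 7 = (8 + 4·11 + 20)/6 = 72/6 = 12
te_Task 8 = (6 + 4·11 + 16)/6 = 66/6 = 11
te_Task 9 = (1 + 4·3 + 5)/6 = 18/6 = 3

Forward pass:
ES_Task 1 = 0; EF_Task 1 = 12
ES_Task 2 = 12; EF_Task 2 = 12+8 = 20
ES_Task 3 = 12; EF_Task 3 = 12+4 = 16
ES_Task 4 = 12; EF_Task 4 = 12+15 = 27
ES_Task 5 = 12; EF_Task 5 = 12+2 = 14
ES_Task 6 = max(EF_Task 1=12, EF_Task 3=16) = 16; EF_Task 6 = 16+12 = 28
ES_Task 7 = 27; EF_Task 7 = 27+12 = 39
ES_Task 8 = 12; EF_Task 8 = 12+11 = 23
ES_Task 9 = max(EF_Task 2=20, EF_Task 5=14, EF_Task 6=28, EF_Task 7=39, EF_Task 8=23) = 39; EF_Task 9 = 39+3 = 42
Expected project duration μ = 42 days. Critical path: Task 1 → Task 4 → Task 7 → Task 9.

42 days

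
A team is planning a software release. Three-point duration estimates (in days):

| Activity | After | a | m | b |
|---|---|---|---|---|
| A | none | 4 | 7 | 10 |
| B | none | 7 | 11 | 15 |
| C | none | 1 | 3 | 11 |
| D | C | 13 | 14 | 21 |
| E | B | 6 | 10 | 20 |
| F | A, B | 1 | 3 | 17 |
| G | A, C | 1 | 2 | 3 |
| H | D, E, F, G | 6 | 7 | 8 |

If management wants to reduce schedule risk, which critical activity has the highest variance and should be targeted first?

te_A = (4 + 4·7 + 10)/6 = 42/6 = 7; σ²_A = ((10−4)/6)² = 1.000
te_B = (7 + 4·11 + 15)/6 = 66/6 = 11; σ²_B = ((15−7)/6)² = 1.778
te_C = (1 + 4·3 + 11)/6 = 24/6 = 4; σ²_C = ((11−1)/6)² = 2.778
te_D = (13 + 4·14 + 21)/6 = 90/6 = 15; σ²_D = ((21−13)/6)² = 1.778
te_E = (6 + 4·10 + 20)/6 = 66/6 = 11; σ²_E = ((20−6)/6)² = 5.444
te_F = (1 + 4·3 + 17)/6 = 30/6 = 5; σ²_F = ((17−1)/6)² = 7.111
te_G = (1 + 4·2 + 3)/6 = 12/6 = 2; σ²_G = ((3−1)/6)² = 0.111
te_H = (6 + 4·7 + 8)/6 = 42/6 = 7; σ²_H = ((8−6)/6)² = 0.111

Forward pass:
ES_A = 0; EF_A = 7
ES_B = 0; EF_B = 11
ES_C = 0; EF_C = 4
ES_D = 4; EF_D = 4+15 = 19
ES_E = 11; EF_E = 11+11 = 22
ES_F = max(EF_A=7, EF_B=11) = 11; EF_F = 11+5 = 16
ES_G = max(EF_A=7, EF_C=4) = 7; EF_G = 7+2 = 9
ES_H = max(EF_D=19, EF_E=22, EF_F=16, EF_G=9) = 22; EF_H = 22+7 = 29
Expected project duration μ = 29 days. Critical path: B → E → H.

Variances on critical path: σ²_B=1.778, σ²_E=5.444, σ²_H=0.111.
Largest is σ²_E = 5.444.

E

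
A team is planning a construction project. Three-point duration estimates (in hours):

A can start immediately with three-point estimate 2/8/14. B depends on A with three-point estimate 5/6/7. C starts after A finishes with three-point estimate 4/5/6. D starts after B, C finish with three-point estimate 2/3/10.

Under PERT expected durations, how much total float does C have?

te_A = (2 + 4·8 + 14)/6 = 48/6 = 8
te_B = (5 + 4·6 + 7)/6 = 36/6 = 6
te_C = (4 + 4·5 + 6)/6 = 30/6 = 5
te_D = (2 + 4·3 + 10)/6 = 24/6 = 4

Forward pass:
ES_A = 0; EF_A = 8
ES_B = 8; EF_B = 8+6 = 14
ES_C = 8; EF_C = 8+5 = 13
ES_D = max(EF_B=14, EF_C=13) = 14; EF_D = 14+4 = 18
Expected project duration μ = 18 hours. Critical path: A → B → D.

Backward pass:
LF_D = 18; LS_D = 18−4 = 14
LF_C = LS_D = 14; LS_C = 14−5 = 9
LF_B = LS_D = 14; LS_B = 14−6 = 8
LF_A = min(LS_B=8, LS_C=9) = 8; LS_A = 8−8 = 0
Slack_C = LS_C − ES_C = 9 − 8 = 1

1 hours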